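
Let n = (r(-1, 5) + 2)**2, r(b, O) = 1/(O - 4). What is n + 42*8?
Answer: 345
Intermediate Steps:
r(b, O) = 1/(-4 + O)
n = 9 (n = (1/(-4 + 5) + 2)**2 = (1/1 + 2)**2 = (1 + 2)**2 = 3**2 = 9)
n + 42*8 = 9 + 42*8 = 9 + 336 = 345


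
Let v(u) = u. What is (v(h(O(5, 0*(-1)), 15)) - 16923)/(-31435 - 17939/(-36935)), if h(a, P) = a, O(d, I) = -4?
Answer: 625198745/1161033786 ≈ 0.53848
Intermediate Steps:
(v(h(O(5, 0*(-1)), 15)) - 16923)/(-31435 - 17939/(-36935)) = (-4 - 16923)/(-31435 - 17939/(-36935)) = -16927/(-31435 - 17939*(-1/36935)) = -16927/(-31435 + 17939/36935) = -16927/(-1161033786/36935) = -16927*(-36935/1161033786) = 625198745/1161033786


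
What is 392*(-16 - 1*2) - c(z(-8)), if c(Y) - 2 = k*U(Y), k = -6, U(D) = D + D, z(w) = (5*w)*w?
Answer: -3218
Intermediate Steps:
z(w) = 5*w²
U(D) = 2*D
c(Y) = 2 - 12*Y
392*(-16 - 1*2) - c(z(-8)) = 392*(-16 - 1*2) - (2 - 60*(-8)²) = 392*(-16 - 2) - (2 - 60*64) = 392*(-18) - (2 - 12*320) = -7056 - (2 - 3840) = -7056 - 1*(-3838) = -7056 + 3838 = -3218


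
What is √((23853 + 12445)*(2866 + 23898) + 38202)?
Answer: √971517874 ≈ 31169.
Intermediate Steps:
√((23853 + 12445)*(2866 + 23898) + 38202) = √(36298*26764 + 38202) = √(971479672 + 38202) = √971517874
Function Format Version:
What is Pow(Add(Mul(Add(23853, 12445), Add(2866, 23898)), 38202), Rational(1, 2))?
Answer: Pow(971517874, Rational(1, 2)) ≈ 31169.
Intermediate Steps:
Pow(Add(Mul(Add(23853, 12445), Add(2866, 23898)), 38202), Rational(1, 2)) = Pow(Add(Mul(36298, 26764), 38202), Rational(1, 2)) = Pow(Add(971479672, 38202), Rational(1, 2)) = Pow(971517874, Rational(1, 2))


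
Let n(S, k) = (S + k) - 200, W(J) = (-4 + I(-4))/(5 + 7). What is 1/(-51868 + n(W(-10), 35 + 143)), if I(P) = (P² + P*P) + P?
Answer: -1/51888 ≈ -1.9272e-5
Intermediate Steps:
I(P) = P + 2*P² (I(P) = (P² + P²) + P = 2*P² + P = P + 2*P²)
W(J) = 2 (W(J) = (-4 - 4*(1 + 2*(-4)))/(5 + 7) = (-4 - 4*(1 - 8))/12 = (-4 - 4*(-7))*(1/12) = (-4 + 28)*(1/12) = 24*(1/12) = 2)
n(S, k) = -200 + S + k
1/(-51868 + n(W(-10), 35 + 143)) = 1/(-51868 + (-200 + 2 + (35 + 143))) = 1/(-51868 + (-200 + 2 + 178)) = 1/(-51868 - 20) = 1/(-51888) = -1/51888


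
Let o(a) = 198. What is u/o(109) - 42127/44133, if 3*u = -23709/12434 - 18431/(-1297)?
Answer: -131597847049117/140922221107932 ≈ -0.93383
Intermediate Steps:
u = 198420481/48380694 (u = (-23709/12434 - 18431/(-1297))/3 = (-23709*1/12434 - 18431*(-1/1297))/3 = (-23709/12434 + 18431/1297)/3 = (⅓)*(198420481/16126898) = 198420481/48380694 ≈ 4.1012)
u/o(109) - 42127/44133 = (198420481/48380694)/198 - 42127/44133 = (198420481/48380694)*(1/198) - 42127*1/44133 = 198420481/9579377412 - 42127/44133 = -131597847049117/140922221107932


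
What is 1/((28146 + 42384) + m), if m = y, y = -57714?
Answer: 1/12816 ≈ 7.8027e-5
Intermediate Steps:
m = -57714
1/((28146 + 42384) + m) = 1/((28146 + 42384) - 57714) = 1/(70530 - 57714) = 1/12816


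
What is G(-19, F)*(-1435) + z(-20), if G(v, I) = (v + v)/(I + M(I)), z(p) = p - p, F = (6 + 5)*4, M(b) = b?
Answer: 27265/44 ≈ 619.66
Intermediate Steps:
F = 44 (F = 11*4 = 44)
z(p) = 0
G(v, I) = v/I (G(v, I) = (v + v)/(I + I) = (2*v)/((2*I)) = (2*v)*(1/(2*I)) = v/I)
G(-19, F)*(-1435) + z(-20) = -19/44*(-1435) + 0 = 27265/44 + 0 = 27265/44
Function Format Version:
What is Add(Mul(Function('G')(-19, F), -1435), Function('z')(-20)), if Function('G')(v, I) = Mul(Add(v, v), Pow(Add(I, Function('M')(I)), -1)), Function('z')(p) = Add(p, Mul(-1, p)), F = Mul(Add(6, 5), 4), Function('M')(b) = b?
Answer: Rational(27265, 44) ≈ 619.66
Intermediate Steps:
F = 44 (F = Mul(11, 4) = 44)
Function('z')(p) = 0
Function('G')(v, I) = Mul(v, Pow(I, -1)) (Function('G')(v, I) = Mul(Add(v, v), Pow(Add(I, I), -1)) = Mul(Mul(2, v), Pow(Mul(2, I), -1)) = Mul(Mul(2, v), Mul(Rational(1, 2), Pow(I, -1))) = Mul(v, Pow(I, -1)))
Add(Mul(Function('G')(-19, F), -1435), Function('z')(-20)) = Add(Mul(Mul(-19, Pow(44, -1)), -1435), 0) = Add(Mul(Mul(-19, Rational(1, 44)), -1435), 0) = Add(Mul(Rational(-19, 44), -1435), 0) = Add(Rational(27265, 44), 0) = Rational(27265, 44)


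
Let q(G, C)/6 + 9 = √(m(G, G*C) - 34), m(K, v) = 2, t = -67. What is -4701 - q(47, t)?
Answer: -4647 - 24*I*√2 ≈ -4647.0 - 33.941*I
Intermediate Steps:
q(G, C) = -54 + 24*I*√2 (q(G, C) = -54 + 6*√(2 - 34) = -54 + 6*√(-32) = -54 + 6*(4*I*√2) = -54 + 24*I*√2)
-4701 - q(47, t) = -4701 - (-54 + 24*I*√2) = -4701 + (54 - 24*I*√2) = -4647 - 24*I*√2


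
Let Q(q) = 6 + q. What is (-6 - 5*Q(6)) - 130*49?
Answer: -6436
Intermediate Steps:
(-6 - 5*Q(6)) - 130*49 = (-6 - 5*(6 + 6)) - 130*49 = (-6 - 5*12) - 6370 = (-6 - 60) - 6370 = -66 - 6370 = -6436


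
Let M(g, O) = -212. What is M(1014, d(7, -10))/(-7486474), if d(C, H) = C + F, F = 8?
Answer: 106/3743237 ≈ 2.8318e-5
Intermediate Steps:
d(C, H) = 8 + C (d(C, H) = C + 8 = 8 + C)
M(1014, d(7, -10))/(-7486474) = -212/(-7486474) = -212*(-1/7486474) = 106/3743237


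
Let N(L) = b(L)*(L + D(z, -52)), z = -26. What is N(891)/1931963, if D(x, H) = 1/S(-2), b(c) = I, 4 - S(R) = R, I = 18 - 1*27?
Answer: -16041/3863926 ≈ -0.0041515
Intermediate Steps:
I = -9 (I = 18 - 27 = -9)
S(R) = 4 - R
b(c) = -9
D(x, H) = ⅙ (D(x, H) = 1/(4 - 1*(-2)) = 1/(4 + 2) = 1/6 = ⅙)
N(L) = -3/2 - 9*L (N(L) = -9*(L + ⅙) = -9*(⅙ + L) = -3/2 - 9*L)
N(891)/1931963 = (-3/2 - 9*891)/1931963 = (-3/2 - 8019)*(1/1931963) = -16041/2*1/1931963 = -16041/3863926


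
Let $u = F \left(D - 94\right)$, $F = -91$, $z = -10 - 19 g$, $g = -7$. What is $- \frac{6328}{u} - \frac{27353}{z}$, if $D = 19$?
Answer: $- \frac{8926789}{39975} \approx -223.31$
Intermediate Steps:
$z = 123$ ($z = -10 - -133 = -10 + 133 = 123$)
$u = 6825$ ($u = - 91 \left(19 - 94\right) = \left(-91\right) \left(-75\right) = 6825$)
$- \frac{6328}{u} - \frac{27353}{z} = - \frac{6328}{6825} - \frac{27353}{123} = \left(-6328\right) \frac{1}{6825} - \frac{27353}{123} = - \frac{904}{975} - \frac{27353}{123} = - \frac{8926789}{39975}$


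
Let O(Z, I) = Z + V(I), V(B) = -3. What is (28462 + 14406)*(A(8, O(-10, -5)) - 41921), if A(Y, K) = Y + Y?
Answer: -1796383540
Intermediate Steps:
O(Z, I) = -3 + Z (O(Z, I) = Z - 3 = -3 + Z)
A(Y, K) = 2*Y
(28462 + 14406)*(A(8, O(-10, -5)) - 41921) = (28462 + 14406)*(2*8 - 41921) = 42868*(16 - 41921) = 42868*(-41905) = -1796383540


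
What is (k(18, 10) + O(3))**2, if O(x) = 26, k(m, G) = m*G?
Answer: 42436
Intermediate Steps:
k(m, G) = G*m
(k(18, 10) + O(3))**2 = (10*18 + 26)**2 = (180 + 26)**2 = 206**2 = 42436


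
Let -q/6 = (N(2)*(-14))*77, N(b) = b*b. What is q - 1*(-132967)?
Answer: 158839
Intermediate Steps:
N(b) = b²
q = 25872 (q = -6*2²*(-14)*77 = -6*4*(-14)*77 = -(-336)*77 = -6*(-4312) = 25872)
q - 1*(-132967) = 25872 - 1*(-132967) = 25872 + 132967 = 158839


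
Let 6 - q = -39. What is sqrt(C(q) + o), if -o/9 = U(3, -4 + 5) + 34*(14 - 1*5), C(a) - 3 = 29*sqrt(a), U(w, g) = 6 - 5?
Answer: sqrt(-2760 + 87*sqrt(5)) ≈ 50.65*I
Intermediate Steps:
U(w, g) = 1
q = 45 (q = 6 - 1*(-39) = 6 + 39 = 45)
C(a) = 3 + 29*sqrt(a)
o = -2763 (o = -9*(1 + 34*(14 - 1*5)) = -9*(1 + 34*(14 - 5)) = -9*(1 + 34*9) = -9*(1 + 306) = -9*307 = -2763)
sqrt(C(q) + o) = sqrt((3 + 29*sqrt(45)) - 2763) = sqrt((3 + 29*(3*sqrt(5))) - 2763) = sqrt((3 + 87*sqrt(5)) - 2763) = sqrt(-2760 + 87*sqrt(5))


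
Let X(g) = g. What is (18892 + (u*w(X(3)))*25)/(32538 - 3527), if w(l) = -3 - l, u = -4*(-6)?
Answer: 15292/29011 ≈ 0.52711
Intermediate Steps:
u = 24
(18892 + (u*w(X(3)))*25)/(32538 - 3527) = (18892 + (24*(-3 - 1*3))*25)/(32538 - 3527) = (18892 + (24*(-3 - 3))*25)/29011 = (18892 + (24*(-6))*25)*(1/29011) = (18892 - 144*25)*(1/29011) = (18892 - 3600)*(1/29011) = 15292*(1/29011) = 15292/29011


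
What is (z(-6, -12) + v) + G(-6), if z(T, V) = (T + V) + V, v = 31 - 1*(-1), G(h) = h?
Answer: -4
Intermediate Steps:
v = 32 (v = 31 + 1 = 32)
z(T, V) = T + 2*V
(z(-6, -12) + v) + G(-6) = ((-6 + 2*(-12)) + 32) - 6 = ((-6 - 24) + 32) - 6 = (-30 + 32) - 6 = 2 - 6 = -4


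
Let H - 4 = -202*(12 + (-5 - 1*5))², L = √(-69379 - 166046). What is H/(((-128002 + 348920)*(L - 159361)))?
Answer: 32031561/1402617425609707 + 1005*I*√9417/1402617425609707 ≈ 2.2837e-8 + 6.9532e-11*I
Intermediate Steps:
L = 5*I*√9417 (L = √(-235425) = 5*I*√9417 ≈ 485.21*I)
H = -804 (H = 4 - 202*(12 + (-5 - 1*5))² = 4 - 202*(12 + (-5 - 5))² = 4 - 202*(12 - 10)² = 4 - 202*2² = 4 - 202*4 = 4 - 808 = -804)
H/(((-128002 + 348920)*(L - 159361))) = -804*1/((-128002 + 348920)*(5*I*√9417 - 159361)) = -804*1/(220918*(-159361 + 5*I*√9417)) = -804/(-35205713398 + 1104590*I*√9417)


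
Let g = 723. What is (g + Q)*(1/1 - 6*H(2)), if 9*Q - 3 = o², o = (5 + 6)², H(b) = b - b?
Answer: 21151/9 ≈ 2350.1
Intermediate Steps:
H(b) = 0
o = 121 (o = 11² = 121)
Q = 14644/9 (Q = ⅓ + (⅑)*121² = ⅓ + (⅑)*14641 = ⅓ + 14641/9 = 14644/9 ≈ 1627.1)
(g + Q)*(1/1 - 6*H(2)) = (723 + 14644/9)*(1/1 - 6*0) = 21151*(1 + 0)/9 = (21151/9)*1 = 21151/9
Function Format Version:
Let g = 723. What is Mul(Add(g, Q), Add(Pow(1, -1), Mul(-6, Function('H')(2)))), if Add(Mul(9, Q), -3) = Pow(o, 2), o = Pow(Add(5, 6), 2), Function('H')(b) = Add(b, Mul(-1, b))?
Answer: Rational(21151, 9) ≈ 2350.1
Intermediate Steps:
Function('H')(b) = 0
o = 121 (o = Pow(11, 2) = 121)
Q = Rational(14644, 9) (Q = Add(Rational(1, 3), Mul(Rational(1, 9), Pow(121, 2))) = Add(Rational(1, 3), Mul(Rational(1, 9), 14641)) = Add(Rational(1, 3), Rational(14641, 9)) = Rational(14644, 9) ≈ 1627.1)
Mul(Add(g, Q), Add(Pow(1, -1), Mul(-6, Function('H')(2)))) = Mul(Add(723, Rational(14644, 9)), Add(Pow(1, -1), Mul(-6, 0))) = Mul(Rational(21151, 9), Add(1, 0)) = Mul(Rational(21151, 9), 1) = Rational(21151, 9)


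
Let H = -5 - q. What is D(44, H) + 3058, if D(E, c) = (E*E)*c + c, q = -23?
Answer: 37924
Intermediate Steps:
H = 18 (H = -5 - 1*(-23) = -5 + 23 = 18)
D(E, c) = c + c*E**2 (D(E, c) = E**2*c + c = c*E**2 + c = c + c*E**2)
D(44, H) + 3058 = 18*(1 + 44**2) + 3058 = 18*(1 + 1936) + 3058 = 18*1937 + 3058 = 34866 + 3058 = 37924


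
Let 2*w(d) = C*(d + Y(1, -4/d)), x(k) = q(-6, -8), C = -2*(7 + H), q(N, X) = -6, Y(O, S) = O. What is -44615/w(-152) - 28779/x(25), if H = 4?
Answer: 15844743/3322 ≈ 4769.6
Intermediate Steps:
C = -22 (C = -2*(7 + 4) = -2*11 = -22)
x(k) = -6
w(d) = -11 - 11*d (w(d) = (-22*(d + 1))/2 = (-22*(1 + d))/2 = (-22 - 22*d)/2 = -11 - 11*d)
-44615/w(-152) - 28779/x(25) = -44615/(-11 - 11*(-152)) - 28779/(-6) = -44615/(-11 + 1672) - 28779*(-⅙) = -44615/1661 + 9593/2 = 15844743/3322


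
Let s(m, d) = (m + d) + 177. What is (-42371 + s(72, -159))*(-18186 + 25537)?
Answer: -310807631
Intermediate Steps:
s(m, d) = 177 + d + m (s(m, d) = (d + m) + 177 = 177 + d + m)
(-42371 + s(72, -159))*(-18186 + 25537) = (-42371 + (177 - 159 + 72))*(-18186 + 25537) = (-42371 + 90)*7351 = -42281*7351 = -310807631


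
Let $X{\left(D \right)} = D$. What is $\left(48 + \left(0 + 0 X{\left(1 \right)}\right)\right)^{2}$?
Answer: $2304$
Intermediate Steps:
$\left(48 + \left(0 + 0 X{\left(1 \right)}\right)\right)^{2} = \left(48 + \left(0 + 0 \cdot 1\right)\right)^{2} = \left(48 + \left(0 + 0\right)\right)^{2} = \left(48 + 0\right)^{2} = 48^{2} = 2304$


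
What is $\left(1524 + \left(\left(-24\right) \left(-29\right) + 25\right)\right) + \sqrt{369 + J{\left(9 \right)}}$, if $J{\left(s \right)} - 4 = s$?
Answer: $2245 + \sqrt{382} \approx 2264.5$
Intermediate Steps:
$J{\left(s \right)} = 4 + s$
$\left(1524 + \left(\left(-24\right) \left(-29\right) + 25\right)\right) + \sqrt{369 + J{\left(9 \right)}} = \left(1524 + \left(\left(-24\right) \left(-29\right) + 25\right)\right) + \sqrt{369 + \left(4 + 9\right)} = \left(1524 + \left(696 + 25\right)\right) + \sqrt{369 + 13} = \left(1524 + 721\right) + \sqrt{382} = 2245 + \sqrt{382}$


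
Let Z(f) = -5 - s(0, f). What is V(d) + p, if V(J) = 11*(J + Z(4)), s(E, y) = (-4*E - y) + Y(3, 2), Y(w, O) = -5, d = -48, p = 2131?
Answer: 1647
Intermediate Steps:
s(E, y) = -5 - y - 4*E (s(E, y) = (-4*E - y) - 5 = (-y - 4*E) - 5 = -5 - y - 4*E)
Z(f) = f (Z(f) = -5 - (-5 - f - 4*0) = -5 - (-5 - f + 0) = -5 - (-5 - f) = -5 + (5 + f) = f)
V(J) = 44 + 11*J (V(J) = 11*(J + 4) = 11*(4 + J) = 44 + 11*J)
V(d) + p = (44 + 11*(-48)) + 2131 = (44 - 528) + 2131 = -484 + 2131 = 1647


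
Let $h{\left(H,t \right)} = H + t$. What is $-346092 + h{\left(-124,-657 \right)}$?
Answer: $-346873$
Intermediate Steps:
$-346092 + h{\left(-124,-657 \right)} = -346092 - 781 = -346873$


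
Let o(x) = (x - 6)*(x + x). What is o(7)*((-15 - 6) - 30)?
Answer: -714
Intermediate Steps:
o(x) = 2*x*(-6 + x) (o(x) = (-6 + x)*(2*x) = 2*x*(-6 + x))
o(7)*((-15 - 6) - 30) = (2*7*(-6 + 7))*((-15 - 6) - 30) = (2*7*1)*(-21 - 30) = 14*(-51) = -714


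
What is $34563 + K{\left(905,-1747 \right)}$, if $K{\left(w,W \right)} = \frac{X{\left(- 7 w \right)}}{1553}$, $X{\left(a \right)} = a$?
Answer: $\frac{53670004}{1553} \approx 34559.0$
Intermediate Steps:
$K{\left(w,W \right)} = - \frac{7 w}{1553}$ ($K{\left(w,W \right)} = \frac{\left(-7\right) w}{1553} = - 7 w \frac{1}{1553} = - \frac{7 w}{1553}$)
$34563 + K{\left(905,-1747 \right)} = 34563 - \frac{6335}{1553} = \frac{53670004}{1553}$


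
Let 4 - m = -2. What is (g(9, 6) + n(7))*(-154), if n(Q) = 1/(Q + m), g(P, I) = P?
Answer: -18172/13 ≈ -1397.8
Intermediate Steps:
m = 6 (m = 4 - 1*(-2) = 4 + 2 = 6)
n(Q) = 1/(6 + Q) (n(Q) = 1/(Q + 6) = 1/(6 + Q))
(g(9, 6) + n(7))*(-154) = (9 + 1/(6 + 7))*(-154) = (9 + 1/13)*(-154) = (118/13)*(-154) = -18172/13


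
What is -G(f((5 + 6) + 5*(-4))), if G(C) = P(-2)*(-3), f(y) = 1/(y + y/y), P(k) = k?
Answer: -6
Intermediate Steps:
f(y) = 1/(1 + y) (f(y) = 1/(y + 1) = 1/(1 + y))
G(C) = 6 (G(C) = -2*(-3) = 6)
-G(f((5 + 6) + 5*(-4))) = -1*6 = -6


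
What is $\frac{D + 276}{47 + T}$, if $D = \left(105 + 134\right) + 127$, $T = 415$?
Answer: $\frac{107}{77} \approx 1.3896$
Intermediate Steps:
$D = 366$ ($D = 239 + 127 = 366$)
$\frac{D + 276}{47 + T} = \frac{366 + 276}{47 + 415} = \frac{642}{462} = 642 \cdot \frac{1}{462} = \frac{107}{77}$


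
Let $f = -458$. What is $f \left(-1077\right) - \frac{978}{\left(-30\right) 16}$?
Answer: $\frac{39461443}{80} \approx 4.9327 \cdot 10^{5}$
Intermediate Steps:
$f \left(-1077\right) - \frac{978}{\left(-30\right) 16} = \left(-458\right) \left(-1077\right) - \frac{978}{\left(-30\right) 16} = 493266 - \frac{978}{-480} = 493266 - - \frac{163}{80} = 493266 + \frac{163}{80} = \frac{39461443}{80}$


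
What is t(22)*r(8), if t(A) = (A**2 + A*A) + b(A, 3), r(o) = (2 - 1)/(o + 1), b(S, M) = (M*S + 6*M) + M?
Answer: 1055/9 ≈ 117.22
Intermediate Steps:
b(S, M) = 7*M + M*S (b(S, M) = (6*M + M*S) + M = 7*M + M*S)
r(o) = 1/(1 + o)
t(A) = 21 + 2*A**2 + 3*A (t(A) = (A**2 + A*A) + 3*(7 + A) = (A**2 + A**2) + (21 + 3*A) = 2*A**2 + (21 + 3*A) = 21 + 2*A**2 + 3*A)
t(22)*r(8) = (21 + 2*22**2 + 3*22)/(1 + 8) = (21 + 2*484 + 66)/9 = (21 + 968 + 66)*(1/9) = 1055*(1/9) = 1055/9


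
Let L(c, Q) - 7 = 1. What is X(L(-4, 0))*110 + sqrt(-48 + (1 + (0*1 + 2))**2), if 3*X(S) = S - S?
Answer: I*sqrt(39) ≈ 6.245*I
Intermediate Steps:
L(c, Q) = 8 (L(c, Q) = 7 + 1 = 8)
X(S) = 0 (X(S) = (S - S)/3 = (1/3)*0 = 0)
X(L(-4, 0))*110 + sqrt(-48 + (1 + (0*1 + 2))**2) = 0*110 + sqrt(-48 + (1 + (0*1 + 2))**2) = 0 + sqrt(-48 + (1 + (0 + 2))**2) = 0 + sqrt(-48 + (1 + 2)**2) = 0 + sqrt(-48 + 3**2) = 0 + sqrt(-48 + 9) = 0 + sqrt(-39) = 0 + I*sqrt(39) = I*sqrt(39)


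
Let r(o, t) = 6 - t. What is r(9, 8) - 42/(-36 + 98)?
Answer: -83/31 ≈ -2.6774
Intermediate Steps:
r(9, 8) - 42/(-36 + 98) = (6 - 1*8) - 42/(-36 + 98) = (6 - 8) - 42/62 = -2 - 42*1/62 = -2 - 21/31 = -83/31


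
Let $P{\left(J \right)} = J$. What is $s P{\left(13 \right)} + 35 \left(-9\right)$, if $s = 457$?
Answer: $5626$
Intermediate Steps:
$s P{\left(13 \right)} + 35 \left(-9\right) = 457 \cdot 13 + 35 \left(-9\right) = 5941 - 315 = 5626$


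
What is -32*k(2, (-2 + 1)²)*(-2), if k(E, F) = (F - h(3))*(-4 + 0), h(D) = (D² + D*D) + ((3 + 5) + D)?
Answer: 7168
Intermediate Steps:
h(D) = 8 + D + 2*D² (h(D) = (D² + D²) + (8 + D) = 2*D² + (8 + D) = 8 + D + 2*D²)
k(E, F) = 116 - 4*F (k(E, F) = (F - (8 + 3 + 2*3²))*(-4 + 0) = (F - (8 + 3 + 2*9))*(-4) = (F - (8 + 3 + 18))*(-4) = (F - 1*29)*(-4) = (F - 29)*(-4) = (-29 + F)*(-4) = 116 - 4*F)
-32*k(2, (-2 + 1)²)*(-2) = -32*(116 - 4*(-2 + 1)²)*(-2) = -32*(116 - 4*(-1)²)*(-2) = -32*(116 - 4*1)*(-2) = -32*(116 - 4)*(-2) = -32*112*(-2) = -3584*(-2) = 7168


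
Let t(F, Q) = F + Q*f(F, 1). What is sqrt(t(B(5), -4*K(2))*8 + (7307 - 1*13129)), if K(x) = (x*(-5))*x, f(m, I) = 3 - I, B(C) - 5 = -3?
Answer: I*sqrt(4526) ≈ 67.276*I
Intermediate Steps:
B(C) = 2 (B(C) = 5 - 3 = 2)
K(x) = -5*x**2 (K(x) = (-5*x)*x = -5*x**2)
t(F, Q) = F + 2*Q (t(F, Q) = F + Q*(3 - 1*1) = F + Q*(3 - 1) = F + Q*2 = F + 2*Q)
sqrt(t(B(5), -4*K(2))*8 + (7307 - 1*13129)) = sqrt((2 + 2*(-(-20)*2**2))*8 + (7307 - 1*13129)) = sqrt((2 + 2*(-(-20)*4))*8 + (7307 - 13129)) = sqrt((2 + 2*(-4*(-20)))*8 - 5822) = sqrt((2 + 2*80)*8 - 5822) = sqrt((2 + 160)*8 - 5822) = sqrt(162*8 - 5822) = sqrt(1296 - 5822) = sqrt(-4526) = I*sqrt(4526)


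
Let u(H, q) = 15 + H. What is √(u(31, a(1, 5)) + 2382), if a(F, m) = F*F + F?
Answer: 2*√607 ≈ 49.275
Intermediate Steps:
a(F, m) = F + F² (a(F, m) = F² + F = F + F²)
√(u(31, a(1, 5)) + 2382) = √((15 + 31) + 2382) = √(46 + 2382) = √2428 = 2*√607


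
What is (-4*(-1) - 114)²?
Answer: 12100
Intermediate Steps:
(-4*(-1) - 114)² = (4 - 114)² = (-110)² = 12100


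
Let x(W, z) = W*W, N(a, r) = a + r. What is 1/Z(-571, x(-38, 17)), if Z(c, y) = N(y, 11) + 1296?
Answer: 1/2751 ≈ 0.00036350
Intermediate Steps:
x(W, z) = W²
Z(c, y) = 1307 + y (Z(c, y) = (y + 11) + 1296 = (11 + y) + 1296 = 1307 + y)
1/Z(-571, x(-38, 17)) = 1/(1307 + (-38)²) = 1/(1307 + 1444) = 1/2751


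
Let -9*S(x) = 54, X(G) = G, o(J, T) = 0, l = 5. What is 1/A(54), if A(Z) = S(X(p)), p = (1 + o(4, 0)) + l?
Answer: -⅙ ≈ -0.16667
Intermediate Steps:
p = 6 (p = (1 + 0) + 5 = 1 + 5 = 6)
S(x) = -6 (S(x) = -⅑*54 = -6)
A(Z) = -6
1/A(54) = 1/(-6) = -⅙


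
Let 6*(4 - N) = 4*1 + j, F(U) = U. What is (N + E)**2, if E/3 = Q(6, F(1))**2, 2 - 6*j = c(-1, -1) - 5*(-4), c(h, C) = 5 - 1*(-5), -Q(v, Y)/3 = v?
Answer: 77176225/81 ≈ 9.5279e+5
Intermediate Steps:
Q(v, Y) = -3*v
c(h, C) = 10 (c(h, C) = 5 + 5 = 10)
j = -14/3 (j = 1/3 - (10 - 5*(-4))/6 = 1/3 - (10 + 20)/6 = 1/3 - 1/6*30 = 1/3 - 5 = -14/3 ≈ -4.6667)
N = 37/9 (N = 4 - (4*1 - 14/3)/6 = 4 - (4 - 14/3)/6 = 4 - 1/6*(-2/3) = 4 + 1/9 = 37/9 ≈ 4.1111)
E = 972 (E = 3*(-3*6)**2 = 3*(-18)**2 = 3*324 = 972)
(N + E)**2 = (37/9 + 972)**2 = (8785/9)**2 = 77176225/81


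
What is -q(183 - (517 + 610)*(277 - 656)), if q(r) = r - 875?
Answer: -426441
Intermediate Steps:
q(r) = -875 + r
-q(183 - (517 + 610)*(277 - 656)) = -(-875 + (183 - (517 + 610)*(277 - 656))) = -(-875 + (183 - 1127*(-379))) = -(-875 + (183 - 1*(-427133))) = -(-875 + (183 + 427133)) = -(-875 + 427316) = -1*426441 = -426441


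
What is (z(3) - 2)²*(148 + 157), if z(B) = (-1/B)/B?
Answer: 110105/81 ≈ 1359.3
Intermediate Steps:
z(B) = -1/B²
(z(3) - 2)²*(148 + 157) = (-1/3² - 2)²*(148 + 157) = (-1*⅑ - 2)²*305 = (-⅑ - 2)²*305 = (-19/9)²*305 = (361/81)*305 = 110105/81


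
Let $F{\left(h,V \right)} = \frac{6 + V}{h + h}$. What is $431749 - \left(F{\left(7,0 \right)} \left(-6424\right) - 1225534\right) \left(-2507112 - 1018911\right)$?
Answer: $- \frac{30316777991987}{7} \approx -4.331 \cdot 10^{12}$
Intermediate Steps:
$F{\left(h,V \right)} = \frac{6 + V}{2 h}$
$431749 - \left(F{\left(7,0 \right)} \left(-6424\right) - 1225534\right) \left(-2507112 - 1018911\right) = 431749 - \left(\frac{6 + 0}{2 \cdot 7} \left(-6424\right) - 1225534\right) \left(-2507112 - 1018911\right) = 431749 - \left(\frac{1}{2} \cdot \frac{1}{7} \cdot 6 \left(-6424\right) - 1225534\right) \left(-3526023\right) = 431749 - \left(\frac{3}{7} \left(-6424\right) - 1225534\right) \left(-3526023\right) = 431749 - \left(- \frac{19272}{7} - 1225534\right) \left(-3526023\right) = 431749 - \left(- \frac{8598010}{7}\right) \left(-3526023\right) = 431749 - \frac{30316781014230}{7} = - \frac{30316777991987}{7}$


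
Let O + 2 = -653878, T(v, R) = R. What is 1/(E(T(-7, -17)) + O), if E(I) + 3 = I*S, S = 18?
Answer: -1/654189 ≈ -1.5286e-6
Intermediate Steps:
E(I) = -3 + 18*I (E(I) = -3 + I*18 = -3 + 18*I)
O = -653880 (O = -2 - 653878 = -653880)
1/(E(T(-7, -17)) + O) = 1/((-3 + 18*(-17)) - 653880) = 1/((-3 - 306) - 653880) = 1/(-309 - 653880) = 1/(-654189) = -1/654189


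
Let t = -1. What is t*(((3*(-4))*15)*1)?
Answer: 180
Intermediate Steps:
t*(((3*(-4))*15)*1) = -(3*(-4))*15 = -(-12*15) = -(-180) = -1*(-180) = 180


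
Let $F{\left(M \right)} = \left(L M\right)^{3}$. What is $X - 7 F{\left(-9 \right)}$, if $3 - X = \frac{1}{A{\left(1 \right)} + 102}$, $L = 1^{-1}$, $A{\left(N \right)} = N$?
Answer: $\frac{525917}{103} \approx 5106.0$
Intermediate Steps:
$L = 1$
$F{\left(M \right)} = M^{3}$ ($F{\left(M \right)} = \left(1 M\right)^{3} = M^{3}$)
$X = \frac{308}{103}$ ($X = 3 - \frac{1}{1 + 102} = 3 - \frac{1}{103} = \frac{308}{103} \approx 2.9903$)
$X - 7 F{\left(-9 \right)} = \frac{308}{103} - 7 \left(-9\right)^{3} = \frac{308}{103} - -5103 = \frac{308}{103} + 5103 = \frac{525917}{103}$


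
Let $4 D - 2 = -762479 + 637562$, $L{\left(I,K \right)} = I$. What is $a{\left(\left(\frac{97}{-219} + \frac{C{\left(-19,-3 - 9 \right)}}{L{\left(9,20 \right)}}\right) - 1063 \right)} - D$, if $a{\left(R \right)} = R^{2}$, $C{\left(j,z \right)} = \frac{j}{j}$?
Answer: $\frac{2006137574359}{1726596} \approx 1.1619 \cdot 10^{6}$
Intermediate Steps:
$D = - \frac{124915}{4}$ ($D = \frac{1}{2} + \frac{-762479 + 637562}{4} = \frac{1}{2} + \frac{1}{4} \left(-124917\right) = \frac{1}{2} - \frac{124917}{4} = - \frac{124915}{4} \approx -31229.0$)
$C{\left(j,z \right)} = 1$
$a{\left(\left(\frac{97}{-219} + \frac{C{\left(-19,-3 - 9 \right)}}{L{\left(9,20 \right)}}\right) - 1063 \right)} - D = \left(\left(\frac{97}{-219} + 1 \cdot \frac{1}{9}\right) - 1063\right)^{2} - - \frac{124915}{4} = \left(\left(97 \left(- \frac{1}{219}\right) + 1 \cdot \frac{1}{9}\right) - 1063\right)^{2} + \frac{124915}{4} = \left(\left(- \frac{97}{219} + \frac{1}{9}\right) - 1063\right)^{2} + \frac{124915}{4} = \left(- \frac{218}{657} - 1063\right)^{2} + \frac{124915}{4} = \left(- \frac{698609}{657}\right)^{2} + \frac{124915}{4} = \frac{488054534881}{431649} + \frac{124915}{4} = \frac{2006137574359}{1726596}$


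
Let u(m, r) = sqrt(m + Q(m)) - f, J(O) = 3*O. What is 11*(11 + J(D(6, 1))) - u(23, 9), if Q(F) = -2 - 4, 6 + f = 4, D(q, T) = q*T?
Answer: 317 - sqrt(17) ≈ 312.88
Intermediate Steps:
D(q, T) = T*q
f = -2 (f = -6 + 4 = -2)
Q(F) = -6
u(m, r) = 2 + sqrt(-6 + m) (u(m, r) = sqrt(m - 6) - 1*(-2) = sqrt(-6 + m) + 2 = 2 + sqrt(-6 + m))
11*(11 + J(D(6, 1))) - u(23, 9) = 11*(11 + 3*(1*6)) - (2 + sqrt(-6 + 23)) = 11*(11 + 3*6) - (2 + sqrt(17)) = 11*(11 + 18) + (-2 - sqrt(17)) = 11*29 + (-2 - sqrt(17)) = 319 + (-2 - sqrt(17)) = 317 - sqrt(17)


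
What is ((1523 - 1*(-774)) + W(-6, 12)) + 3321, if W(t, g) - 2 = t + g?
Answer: 5626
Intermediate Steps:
W(t, g) = 2 + g + t (W(t, g) = 2 + (t + g) = 2 + (g + t) = 2 + g + t)
((1523 - 1*(-774)) + W(-6, 12)) + 3321 = ((1523 - 1*(-774)) + (2 + 12 - 6)) + 3321 = ((1523 + 774) + 8) + 3321 = (2297 + 8) + 3321 = 2305 + 3321 = 5626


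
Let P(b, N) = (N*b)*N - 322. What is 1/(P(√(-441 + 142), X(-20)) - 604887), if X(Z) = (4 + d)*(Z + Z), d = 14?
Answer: -605209/80719107373681 - 518400*I*√299/80719107373681 ≈ -7.4977e-9 - 1.1105e-7*I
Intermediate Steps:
X(Z) = 36*Z (X(Z) = (4 + 14)*(Z + Z) = 18*(2*Z) = 36*Z)
P(b, N) = -322 + b*N² (P(b, N) = b*N² - 322 = -322 + b*N²)
1/(P(√(-441 + 142), X(-20)) - 604887) = 1/((-322 + √(-441 + 142)*(36*(-20))²) - 604887) = 1/((-322 + √(-299)*(-720)²) - 604887) = 1/((-322 + (I*√299)*518400) - 604887) = 1/((-322 + 518400*I*√299) - 604887) = 1/(-605209 + 518400*I*√299)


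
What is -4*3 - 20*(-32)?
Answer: 628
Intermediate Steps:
-4*3 - 20*(-32) = -12 + 640 = 628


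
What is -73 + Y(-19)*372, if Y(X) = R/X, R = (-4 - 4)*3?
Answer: 7541/19 ≈ 396.89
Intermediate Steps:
R = -24 (R = -8*3 = -24)
Y(X) = -24/X
-73 + Y(-19)*372 = -73 - 24/(-19)*372 = -73 - 24*(-1/19)*372 = -73 + (24/19)*372 = -73 + 8928/19 = 7541/19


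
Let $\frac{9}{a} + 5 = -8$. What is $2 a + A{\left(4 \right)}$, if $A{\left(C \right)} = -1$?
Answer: $- \frac{31}{13} \approx -2.3846$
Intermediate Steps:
$a = - \frac{9}{13}$ ($a = \frac{9}{-5 - 8} = \frac{9}{-13} = 9 \left(- \frac{1}{13}\right) = - \frac{9}{13} \approx -0.69231$)
$2 a + A{\left(4 \right)} = 2 \left(- \frac{9}{13}\right) - 1 = - \frac{18}{13} - 1 = - \frac{31}{13}$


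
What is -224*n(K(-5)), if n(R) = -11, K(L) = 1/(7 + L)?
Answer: 2464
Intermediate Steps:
-224*n(K(-5)) = -224*(-11) = 2464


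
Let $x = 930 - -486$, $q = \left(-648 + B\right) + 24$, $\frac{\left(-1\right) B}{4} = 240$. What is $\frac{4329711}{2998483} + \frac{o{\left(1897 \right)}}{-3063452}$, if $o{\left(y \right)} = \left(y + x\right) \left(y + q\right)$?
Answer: $\frac{10154527904345}{9185708743316} \approx 1.1055$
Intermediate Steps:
$B = -960$ ($B = \left(-4\right) 240 = -960$)
$q = -1584$ ($q = \left(-648 - 960\right) + 24 = -1608 + 24 = -1584$)
$x = 1416$ ($x = 930 + 486 = 1416$)
$o{\left(y \right)} = \left(-1584 + y\right) \left(1416 + y\right)$ ($o{\left(y \right)} = \left(y + 1416\right) \left(y - 1584\right) = \left(1416 + y\right) \left(-1584 + y\right) = \left(-1584 + y\right) \left(1416 + y\right)$)
$\frac{4329711}{2998483} + \frac{o{\left(1897 \right)}}{-3063452} = \frac{4329711}{2998483} + \frac{-2242944 + 1897^{2} - 318696}{-3063452} = 4329711 \cdot \frac{1}{2998483} + \left(-2242944 + 3598609 - 318696\right) \left(- \frac{1}{3063452}\right) = \frac{4329711}{2998483} + 1036969 \left(- \frac{1}{3063452}\right) = \frac{4329711}{2998483} - \frac{1036969}{3063452} = \frac{10154527904345}{9185708743316}$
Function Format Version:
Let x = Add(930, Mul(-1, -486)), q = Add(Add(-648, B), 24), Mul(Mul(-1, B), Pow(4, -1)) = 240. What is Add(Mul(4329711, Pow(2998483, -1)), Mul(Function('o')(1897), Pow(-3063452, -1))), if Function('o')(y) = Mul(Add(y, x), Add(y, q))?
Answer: Rational(10154527904345, 9185708743316) ≈ 1.1055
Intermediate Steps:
B = -960 (B = Mul(-4, 240) = -960)
q = -1584 (q = Add(Add(-648, -960), 24) = Add(-1608, 24) = -1584)
x = 1416 (x = Add(930, 486) = 1416)
Function('o')(y) = Mul(Add(-1584, y), Add(1416, y)) (Function('o')(y) = Mul(Add(y, 1416), Add(y, -1584)) = Mul(Add(1416, y), Add(-1584, y)) = Mul(Add(-1584, y), Add(1416, y)))
Add(Mul(4329711, Pow(2998483, -1)), Mul(Function('o')(1897), Pow(-3063452, -1))) = Add(Mul(4329711, Pow(2998483, -1)), Mul(Add(-2242944, Pow(1897, 2), Mul(-168, 1897)), Pow(-3063452, -1))) = Add(Mul(4329711, Rational(1, 2998483)), Mul(Add(-2242944, 3598609, -318696), Rational(-1, 3063452))) = Add(Rational(4329711, 2998483), Mul(1036969, Rational(-1, 3063452))) = Add(Rational(4329711, 2998483), Rational(-1036969, 3063452)) = Rational(10154527904345, 9185708743316)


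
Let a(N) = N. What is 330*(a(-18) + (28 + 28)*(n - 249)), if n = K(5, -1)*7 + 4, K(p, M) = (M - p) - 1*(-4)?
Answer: -4792260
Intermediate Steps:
K(p, M) = 4 + M - p (K(p, M) = (M - p) + 4 = 4 + M - p)
n = -10 (n = (4 - 1 - 1*5)*7 + 4 = (4 - 1 - 5)*7 + 4 = -2*7 + 4 = -14 + 4 = -10)
330*(a(-18) + (28 + 28)*(n - 249)) = 330*(-18 + (28 + 28)*(-10 - 249)) = 330*(-18 + 56*(-259)) = 330*(-18 - 14504) = 330*(-14522) = -4792260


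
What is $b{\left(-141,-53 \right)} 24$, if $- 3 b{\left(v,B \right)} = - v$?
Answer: $-1128$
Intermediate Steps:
$b{\left(v,B \right)} = \frac{v}{3}$ ($b{\left(v,B \right)} = - \frac{\left(-1\right) v}{3} = \frac{v}{3}$)
$b{\left(-141,-53 \right)} 24 = \frac{1}{3} \left(-141\right) 24 = \left(-47\right) 24 = -1128$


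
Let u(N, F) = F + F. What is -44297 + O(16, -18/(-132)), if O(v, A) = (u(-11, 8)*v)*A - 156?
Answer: -488599/11 ≈ -44418.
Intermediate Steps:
u(N, F) = 2*F
O(v, A) = -156 + 16*A*v (O(v, A) = ((2*8)*v)*A - 156 = (16*v)*A - 156 = 16*A*v - 156 = -156 + 16*A*v)
-44297 + O(16, -18/(-132)) = -44297 + (-156 + 16*(-18/(-132))*16) = -44297 + (-156 + 16*(-18*(-1/132))*16) = -44297 + (-156 + 16*(3/22)*16) = -44297 + (-156 + 384/11) = -44297 - 1332/11 = -488599/11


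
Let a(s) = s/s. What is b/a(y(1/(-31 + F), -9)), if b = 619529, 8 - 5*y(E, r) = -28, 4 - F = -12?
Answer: 619529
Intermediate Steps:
F = 16 (F = 4 - 1*(-12) = 4 + 12 = 16)
y(E, r) = 36/5 (y(E, r) = 8/5 - ⅕*(-28) = 8/5 + 28/5 = 36/5)
a(s) = 1
b/a(y(1/(-31 + F), -9)) = 619529/1 = 619529*1 = 619529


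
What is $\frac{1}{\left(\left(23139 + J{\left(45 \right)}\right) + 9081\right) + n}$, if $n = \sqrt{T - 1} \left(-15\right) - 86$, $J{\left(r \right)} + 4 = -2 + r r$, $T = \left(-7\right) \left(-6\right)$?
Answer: $\frac{833}{28449224} + \frac{15 \sqrt{41}}{1166418184} \approx 2.9363 \cdot 10^{-5}$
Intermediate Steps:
$T = 42$
$J{\left(r \right)} = -6 + r^{2}$ ($J{\left(r \right)} = -4 + \left(-2 + r r\right) = -4 + \left(-2 + r^{2}\right) = -6 + r^{2}$)
$n = -86 - 15 \sqrt{41}$ ($n = \sqrt{42 - 1} \left(-15\right) - 86 = \sqrt{41} \left(-15\right) - 86 = - 15 \sqrt{41} - 86 = -86 - 15 \sqrt{41} \approx -182.05$)
$\frac{1}{\left(\left(23139 + J{\left(45 \right)}\right) + 9081\right) + n} = \frac{1}{\left(\left(23139 - \left(6 - 45^{2}\right)\right) + 9081\right) - \left(86 + 15 \sqrt{41}\right)} = \frac{1}{\left(\left(23139 + \left(-6 + 2025\right)\right) + 9081\right) - \left(86 + 15 \sqrt{41}\right)} = \frac{1}{\left(\left(23139 + 2019\right) + 9081\right) - \left(86 + 15 \sqrt{41}\right)} = \frac{1}{\left(25158 + 9081\right) - \left(86 + 15 \sqrt{41}\right)} = \frac{1}{34239 - \left(86 + 15 \sqrt{41}\right)} = \frac{1}{34153 - 15 \sqrt{41}}$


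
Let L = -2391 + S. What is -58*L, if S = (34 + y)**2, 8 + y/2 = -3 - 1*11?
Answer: 132878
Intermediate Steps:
y = -44 (y = -16 + 2*(-3 - 1*11) = -16 + 2*(-3 - 11) = -16 + 2*(-14) = -16 - 28 = -44)
S = 100 (S = (34 - 44)**2 = (-10)**2 = 100)
L = -2291 (L = -2391 + 100 = -2291)
-58*L = -58*(-2291) = 132878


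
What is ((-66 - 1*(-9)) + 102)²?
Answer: 2025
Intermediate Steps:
((-66 - 1*(-9)) + 102)² = ((-66 + 9) + 102)² = (-57 + 102)² = 45² = 2025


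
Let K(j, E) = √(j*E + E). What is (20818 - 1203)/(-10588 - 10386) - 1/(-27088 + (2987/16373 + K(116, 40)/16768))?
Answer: -45198811236936777939919918411/48332260534260358687839847686 + 1123770940768*√130/2304389269298195798981589 ≈ -0.93517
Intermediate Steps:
K(j, E) = √(E + E*j) (K(j, E) = √(E*j + E) = √(E + E*j))
(20818 - 1203)/(-10588 - 10386) - 1/(-27088 + (2987/16373 + K(116, 40)/16768)) = (20818 - 1203)/(-10588 - 10386) - 1/(-27088 + (2987/16373 + √(40*(1 + 116))/16768)) = 19615/(-20974) - 1/(-27088 + (2987*(1/16373) + √(40*117)*(1/16768))) = 19615*(-1/20974) - 1/(-27088 + (2987/16373 + √4680*(1/16768))) = -19615/20974 - 1/(-27088 + (2987/16373 + (6*√130)*(1/16768))) = -19615/20974 - 1/(-27088 + (2987/16373 + 3*√130/8384)) = -19615/20974 - 1/(-443508837/16373 + 3*√130/8384)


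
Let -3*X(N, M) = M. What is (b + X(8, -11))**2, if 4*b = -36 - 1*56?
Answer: 3364/9 ≈ 373.78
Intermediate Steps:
X(N, M) = -M/3
b = -23 (b = (-36 - 1*56)/4 = (-36 - 56)/4 = (1/4)*(-92) = -23)
(b + X(8, -11))**2 = (-23 - 1/3*(-11))**2 = (-23 + 11/3)**2 = (-58/3)**2 = 3364/9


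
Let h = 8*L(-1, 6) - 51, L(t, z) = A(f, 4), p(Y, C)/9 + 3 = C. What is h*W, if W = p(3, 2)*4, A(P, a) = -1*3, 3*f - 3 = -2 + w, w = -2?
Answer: 2700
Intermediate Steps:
p(Y, C) = -27 + 9*C
f = -⅓ (f = 1 + (-2 - 2)/3 = 1 + (⅓)*(-4) = 1 - 4/3 = -⅓ ≈ -0.33333)
A(P, a) = -3
L(t, z) = -3
h = -75 (h = 8*(-3) - 51 = -24 - 51 = -75)
W = -36 (W = (-27 + 9*2)*4 = (-27 + 18)*4 = -9*4 = -36)
h*W = -75*(-36) = 2700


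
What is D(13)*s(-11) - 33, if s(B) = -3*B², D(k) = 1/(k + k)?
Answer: -1221/26 ≈ -46.962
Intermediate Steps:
D(k) = 1/(2*k)
D(13)*s(-11) - 33 = ((½)/13)*(-3*(-11)²) - 33 = ((½)*(1/13))*(-3*121) - 33 = (1/26)*(-363) - 33 = -363/26 - 33 = -1221/26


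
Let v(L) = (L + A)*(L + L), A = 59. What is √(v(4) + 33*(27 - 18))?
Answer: 3*√89 ≈ 28.302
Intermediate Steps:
v(L) = 2*L*(59 + L) (v(L) = (L + 59)*(L + L) = (59 + L)*(2*L) = 2*L*(59 + L))
√(v(4) + 33*(27 - 18)) = √(2*4*(59 + 4) + 33*(27 - 18)) = √(2*4*63 + 33*9) = √(504 + 297) = √801 = 3*√89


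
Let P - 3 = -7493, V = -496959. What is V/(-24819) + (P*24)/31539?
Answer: 1245791829/86974049 ≈ 14.324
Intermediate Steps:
P = -7490 (P = 3 - 7493 = -7490)
V/(-24819) + (P*24)/31539 = -496959/(-24819) - 7490*24/31539 = -496959*(-1/24819) - 179760*1/31539 = 165653/8273 - 59920/10513 = 1245791829/86974049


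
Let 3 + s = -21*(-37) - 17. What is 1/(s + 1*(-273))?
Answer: 1/484 ≈ 0.0020661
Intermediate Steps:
s = 757 (s = -3 + (-21*(-37) - 17) = -3 + (777 - 17) = -3 + 760 = 757)
1/(s + 1*(-273)) = 1/(757 + 1*(-273)) = 1/(757 - 273) = 1/484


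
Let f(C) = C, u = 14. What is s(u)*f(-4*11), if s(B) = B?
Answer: -616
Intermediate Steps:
s(u)*f(-4*11) = 14*(-4*11) = 14*(-44) = -616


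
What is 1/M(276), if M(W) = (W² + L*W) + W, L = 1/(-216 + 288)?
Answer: 6/458735 ≈ 1.3079e-5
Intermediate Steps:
L = 1/72 ≈ 0.013889
M(W) = W² + 73*W/72 (M(W) = (W² + W/72) + W = W² + 73*W/72)
1/M(276) = 1/((1/72)*276*(73 + 72*276)) = 1/((1/72)*276*(73 + 19872)) = 1/((1/72)*276*19945) = 1/(458735/6) = 6/458735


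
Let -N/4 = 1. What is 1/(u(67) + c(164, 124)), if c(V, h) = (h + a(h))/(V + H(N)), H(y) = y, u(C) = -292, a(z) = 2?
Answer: -80/23297 ≈ -0.0034339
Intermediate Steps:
N = -4 (N = -4*1 = -4)
c(V, h) = (2 + h)/(-4 + V) (c(V, h) = (h + 2)/(V - 4) = (2 + h)/(-4 + V))
1/(u(67) + c(164, 124)) = 1/(-292 + (2 + 124)/(-4 + 164)) = 1/(-292 + 126/160) = 1/(-292 + (1/160)*126) = 1/(-292 + 63/80) = 1/(-23297/80) = -80/23297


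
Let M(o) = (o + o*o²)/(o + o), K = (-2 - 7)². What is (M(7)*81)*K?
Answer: 164025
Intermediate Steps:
K = 81 (K = (-9)² = 81)
M(o) = (o + o³)/(2*o) (M(o) = (o + o³)/((2*o)) = (o + o³)*(1/(2*o)) = (o + o³)/(2*o))
(M(7)*81)*K = ((½ + (½)*7²)*81)*81 = ((½ + (½)*49)*81)*81 = ((½ + 49/2)*81)*81 = (25*81)*81 = 2025*81 = 164025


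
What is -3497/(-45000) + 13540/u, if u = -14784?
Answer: -5808337/6930000 ≈ -0.83814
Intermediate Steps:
-3497/(-45000) + 13540/u = -3497/(-45000) + 13540/(-14784) = -3497*(-1/45000) + 13540*(-1/14784) = 3497/45000 - 3385/3696 = -5808337/6930000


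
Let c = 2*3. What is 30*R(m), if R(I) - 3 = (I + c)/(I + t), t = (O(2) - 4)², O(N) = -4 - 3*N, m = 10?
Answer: 9510/103 ≈ 92.330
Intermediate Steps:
c = 6
t = 196 (t = ((-4 - 3*2) - 4)² = ((-4 - 6) - 4)² = (-10 - 4)² = (-14)² = 196)
R(I) = 3 + (6 + I)/(196 + I) (R(I) = 3 + (I + 6)/(I + 196) = 3 + (6 + I)/(196 + I))
30*R(m) = 30*(2*(297 + 2*10)/(196 + 10)) = 30*(2*(297 + 20)/206) = 30*(2*(1/206)*317) = 30*(317/103) = 9510/103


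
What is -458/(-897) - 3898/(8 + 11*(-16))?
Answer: 198525/8372 ≈ 23.713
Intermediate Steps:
-458/(-897) - 3898/(8 + 11*(-16)) = -458*(-1/897) - 3898/(8 - 176) = 458/897 - 3898/(-168) = 458/897 - 3898*(-1/168) = 458/897 + 1949/84 = 198525/8372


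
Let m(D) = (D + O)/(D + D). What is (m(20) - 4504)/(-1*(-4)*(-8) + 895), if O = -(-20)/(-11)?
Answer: -49539/9493 ≈ -5.2185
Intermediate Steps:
O = -20/11 (O = -(-20)*(-1)/11 = -2*10/11 = -20/11 ≈ -1.8182)
m(D) = (-20/11 + D)/(2*D) (m(D) = (D - 20/11)/(D + D) = (-20/11 + D)/((2*D)) = (-20/11 + D)*(1/(2*D)) = (-20/11 + D)/(2*D))
(m(20) - 4504)/(-1*(-4)*(-8) + 895) = ((1/22)*(-20 + 11*20)/20 - 4504)/(-1*(-4)*(-8) + 895) = ((1/22)*(1/20)*(-20 + 220) - 4504)/(4*(-8) + 895) = ((1/22)*(1/20)*200 - 4504)/(-32 + 895) = (5/11 - 4504)/863 = -49539/11*1/863 = -49539/9493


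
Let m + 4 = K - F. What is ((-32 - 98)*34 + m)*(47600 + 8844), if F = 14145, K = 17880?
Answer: -38889916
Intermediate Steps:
m = 3731 (m = -4 + (17880 - 1*14145) = -4 + (17880 - 14145) = -4 + 3735 = 3731)
((-32 - 98)*34 + m)*(47600 + 8844) = ((-32 - 98)*34 + 3731)*(47600 + 8844) = (-130*34 + 3731)*56444 = (-4420 + 3731)*56444 = -689*56444 = -38889916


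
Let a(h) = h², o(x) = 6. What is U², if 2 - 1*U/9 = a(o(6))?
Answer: 93636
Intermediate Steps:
U = -306 (U = 18 - 9*6² = 18 - 9*36 = 18 - 324 = -306)
U² = (-306)² = 93636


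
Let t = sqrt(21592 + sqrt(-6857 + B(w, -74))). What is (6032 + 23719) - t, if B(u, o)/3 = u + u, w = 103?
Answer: 29751 - sqrt(21592 + I*sqrt(6239)) ≈ 29604.0 - 0.26877*I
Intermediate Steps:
B(u, o) = 6*u (B(u, o) = 3*(u + u) = 3*(2*u) = 6*u)
t = sqrt(21592 + I*sqrt(6239)) (t = sqrt(21592 + sqrt(-6857 + 6*103)) = sqrt(21592 + sqrt(-6857 + 618)) = sqrt(21592 + sqrt(-6239)) = sqrt(21592 + I*sqrt(6239)) ≈ 146.94 + 0.2688*I)
(6032 + 23719) - t = (6032 + 23719) - sqrt(21592 + I*sqrt(6239)) = 29751 - sqrt(21592 + I*sqrt(6239))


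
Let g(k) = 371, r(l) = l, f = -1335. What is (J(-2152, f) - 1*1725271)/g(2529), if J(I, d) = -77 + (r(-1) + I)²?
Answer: 415723/53 ≈ 7843.8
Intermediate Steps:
J(I, d) = -77 + (-1 + I)²
(J(-2152, f) - 1*1725271)/g(2529) = ((-77 + (-1 - 2152)²) - 1*1725271)/371 = ((-77 + (-2153)²) - 1725271)*(1/371) = ((-77 + 4635409) - 1725271)*(1/371) = (4635332 - 1725271)*(1/371) = 2910061*(1/371) = 415723/53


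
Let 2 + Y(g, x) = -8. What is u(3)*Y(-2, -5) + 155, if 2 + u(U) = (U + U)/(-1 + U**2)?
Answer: 335/2 ≈ 167.50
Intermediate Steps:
Y(g, x) = -10 (Y(g, x) = -2 - 8 = -10)
u(U) = -2 + 2*U/(-1 + U**2) (u(U) = -2 + (U + U)/(-1 + U**2) = -2 + (2*U)/(-1 + U**2) = -2 + 2*U/(-1 + U**2))
u(3)*Y(-2, -5) + 155 = (2*(1 + 3 - 1*3**2)/(-1 + 3**2))*(-10) + 155 = (2*(1 + 3 - 1*9)/(-1 + 9))*(-10) + 155 = (2*(1 + 3 - 9)/8)*(-10) + 155 = (2*(1/8)*(-5))*(-10) + 155 = -5/4*(-10) + 155 = 25/2 + 155 = 335/2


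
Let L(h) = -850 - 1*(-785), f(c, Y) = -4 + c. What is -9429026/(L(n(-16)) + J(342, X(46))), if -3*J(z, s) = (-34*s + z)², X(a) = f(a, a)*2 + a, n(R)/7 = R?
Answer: 28287078/16630279 ≈ 1.7009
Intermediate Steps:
n(R) = 7*R
X(a) = -8 + 3*a (X(a) = (-4 + a)*2 + a = (-8 + 2*a) + a = -8 + 3*a)
L(h) = -65 (L(h) = -850 + 785 = -65)
J(z, s) = -(z - 34*s)²/3 (J(z, s) = -(-34*s + z)²/3 = -(z - 34*s)²/3)
-9429026/(L(n(-16)) + J(342, X(46))) = -9429026/(-65 - (-1*342 + 34*(-8 + 3*46))²/3) = -9429026/(-65 - (-342 + 34*(-8 + 138))²/3) = -9429026/(-65 - (-342 + 34*130)²/3) = -9429026/(-65 - (-342 + 4420)²/3) = -9429026/(-65 - ⅓*4078²) = -9429026/(-65 - ⅓*16630084) = -9429026/(-65 - 16630084/3) = -9429026/(-16630279/3) = -9429026*(-3/16630279) = 28287078/16630279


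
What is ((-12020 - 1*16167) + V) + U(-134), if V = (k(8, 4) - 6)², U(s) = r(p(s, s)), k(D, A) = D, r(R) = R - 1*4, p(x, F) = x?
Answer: -28321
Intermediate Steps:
r(R) = -4 + R (r(R) = R - 4 = -4 + R)
U(s) = -4 + s
V = 4 (V = (8 - 6)² = 2² = 4)
((-12020 - 1*16167) + V) + U(-134) = ((-12020 - 1*16167) + 4) + (-4 - 134) = ((-12020 - 16167) + 4) - 138 = (-28187 + 4) - 138 = -28183 - 138 = -28321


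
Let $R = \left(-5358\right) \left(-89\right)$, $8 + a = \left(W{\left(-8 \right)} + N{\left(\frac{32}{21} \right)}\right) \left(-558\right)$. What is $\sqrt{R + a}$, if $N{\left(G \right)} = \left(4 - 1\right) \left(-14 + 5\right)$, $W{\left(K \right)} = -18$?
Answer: $2 \sqrt{125491} \approx 708.49$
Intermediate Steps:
$N{\left(G \right)} = -27$ ($N{\left(G \right)} = 3 \left(-9\right) = -27$)
$a = 25102$ ($a = -8 + \left(-18 - 27\right) \left(-558\right) = -8 - -25110 = -8 + 25110 = 25102$)
$R = 476862$
$\sqrt{R + a} = \sqrt{476862 + 25102} = \sqrt{501964} = 2 \sqrt{125491}$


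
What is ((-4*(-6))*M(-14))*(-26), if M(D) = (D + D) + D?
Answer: 26208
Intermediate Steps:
M(D) = 3*D (M(D) = 2*D + D = 3*D)
((-4*(-6))*M(-14))*(-26) = ((-4*(-6))*(3*(-14)))*(-26) = (24*(-42))*(-26) = -1008*(-26) = 26208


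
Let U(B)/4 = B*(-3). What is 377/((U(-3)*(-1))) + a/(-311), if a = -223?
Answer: -109219/11196 ≈ -9.7552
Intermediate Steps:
U(B) = -12*B (U(B) = 4*(B*(-3)) = 4*(-3*B) = -12*B)
377/((U(-3)*(-1))) + a/(-311) = 377/((-12*(-3)*(-1))) - 223/(-311) = 377/((36*(-1))) - 223*(-1/311) = 377/(-36) + 223/311 = 377*(-1/36) + 223/311 = -377/36 + 223/311 = -109219/11196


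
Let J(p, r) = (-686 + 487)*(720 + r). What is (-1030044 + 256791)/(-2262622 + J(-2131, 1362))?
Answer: 773253/2676940 ≈ 0.28886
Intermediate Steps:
J(p, r) = -143280 - 199*r (J(p, r) = -199*(720 + r) = -143280 - 199*r)
(-1030044 + 256791)/(-2262622 + J(-2131, 1362)) = (-1030044 + 256791)/(-2262622 + (-143280 - 199*1362)) = -773253/(-2262622 + (-143280 - 271038)) = -773253/(-2262622 - 414318) = -773253/(-2676940) = -773253*(-1/2676940) = 773253/2676940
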